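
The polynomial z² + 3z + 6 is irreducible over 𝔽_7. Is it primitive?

Write f(z) = z² + 3z + 6.
|GF(7^2)^×| = 7^2 − 1 = 48. Prime factorization: 48 = 2^4·3.
f is primitive ⇔ z has order 48 in GF(7)[z]/(f), i.e. z^(48/q) ≠ 1 for each prime q | 48.
z^(24) mod f = 6.
z^(16) mod f = 1
Since z^(16) = 1, the order of z divides 16 < 48; not primitive.

No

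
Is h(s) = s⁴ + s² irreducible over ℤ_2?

No

Check for roots in ℤ_2: h(0) = 0 → root; h(1) = 0 → root.
h(0) = 0, so (s) divides h(s); h is reducible.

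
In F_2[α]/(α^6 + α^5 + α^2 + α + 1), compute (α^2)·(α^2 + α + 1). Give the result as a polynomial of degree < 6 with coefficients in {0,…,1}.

Multiply in F_2[α]: (α^2)·(α^2 + α + 1) = α^4 + α^3 + α^2.
Reduced: α^4 + α^3 + α^2.

α^4 + α^3 + α^2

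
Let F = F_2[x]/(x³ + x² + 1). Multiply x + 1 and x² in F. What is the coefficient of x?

0

Multiply in F_2[x]: (x + 1)·(x²) = x³ + x².
Reduce using x³ ≡ x² + 1 (mod x³ + x² + 1).
Reduced: 1.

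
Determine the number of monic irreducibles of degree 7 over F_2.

Gauss's count: N_{2}(7) = (1/7) Σ_{d|7} μ(7/d)·2^d.
Divisors of 7: 1, 7; μ(7/d) for each: -1, 1.
Σ = − 2^1 + 2^7 = 126.
N = 126/7 = 18.

18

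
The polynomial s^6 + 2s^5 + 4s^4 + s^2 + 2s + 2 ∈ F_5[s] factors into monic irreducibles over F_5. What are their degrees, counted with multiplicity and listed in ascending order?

6

Write g(s) = s^6 + 2s^5 + 4s^4 + s^2 + 2s + 2.
Roots in F_5: g(0) = 2; g(1) = 2; g(2) = 2; g(3) = 1; g(4) = 4.
Complete factorization: g(s) = (s^6 + 2s^5 + 4s^4 + s^2 + 2s + 2).
Factor degrees with multiplicity: 6 = 6.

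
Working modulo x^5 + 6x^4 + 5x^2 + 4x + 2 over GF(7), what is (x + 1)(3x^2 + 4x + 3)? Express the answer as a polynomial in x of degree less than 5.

Multiply in GF(7)[x]: (x + 1)·(3x^2 + 4x + 3) = 3x^3 + 3.
Reduced: 3x^3 + 3.

3x^3 + 3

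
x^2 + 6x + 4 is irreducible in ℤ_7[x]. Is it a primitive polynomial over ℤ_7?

No

Write f(x) = x^2 + 6x + 4.
|GF(7^2)^×| = 7^2 − 1 = 48. Prime factorization: 48 = 2^4·3.
f is primitive ⇔ x has order 48 in GF(7)[x]/(f), i.e. x^(48/q) ≠ 1 for each prime q | 48.
x^(24) mod f = 1
x^(16) mod f = 2.
Since x^(24) = 1, the order of x divides 24 < 48; not primitive.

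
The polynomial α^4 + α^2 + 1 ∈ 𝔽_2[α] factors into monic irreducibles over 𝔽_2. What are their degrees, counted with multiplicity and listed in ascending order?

Write h(α) = α^4 + α^2 + 1.
Roots in 𝔽_2: h(0) = 1; h(1) = 1.
Complete factorization: h(α) = (α^2 + α + 1)^2.
Factor degrees with multiplicity: 2 + 2 = 4.

2, 2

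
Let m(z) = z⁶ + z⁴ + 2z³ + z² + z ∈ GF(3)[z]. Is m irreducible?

Check for roots in GF(3): m(0) = 0 → root; m(1) = 0 → root; m(2) = 0 → root.
m(0) = 0, so (z) divides m(z); m is reducible.

No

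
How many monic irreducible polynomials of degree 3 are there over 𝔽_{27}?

Gauss's count: N_{27}(3) = (1/3) Σ_{d|3} μ(3/d)·27^d.
Divisors of 3: 1, 3; μ(3/d) for each: -1, 1.
Σ = − 27^1 + 27^3 = 19656.
N = 19656/3 = 6552.

6552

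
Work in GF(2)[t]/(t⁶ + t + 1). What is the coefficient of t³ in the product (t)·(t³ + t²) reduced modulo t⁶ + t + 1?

1

Multiply in GF(2)[t]: (t)·(t³ + t²) = t⁴ + t³.
Reduced: t⁴ + t³.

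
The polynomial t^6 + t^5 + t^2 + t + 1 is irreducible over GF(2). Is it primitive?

Write f(t) = t^6 + t^5 + t^2 + t + 1.
|GF(2^6)^×| = 2^6 − 1 = 63. Prime factorization: 63 = 3^2·7.
f is primitive ⇔ t has order 63 in GF(2)[t]/(f), i.e. t^(63/q) ≠ 1 for each prime q | 63.
t^(21) mod f = t^5 + t^3 + t^2.
t^(9) mod f = t^3 + t^2 + 1.
None equal 1, so t has full order 63; f is primitive.

Yes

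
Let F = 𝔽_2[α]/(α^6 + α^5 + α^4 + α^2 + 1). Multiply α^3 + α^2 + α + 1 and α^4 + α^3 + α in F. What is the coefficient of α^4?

Multiply in 𝔽_2[α]: (α^3 + α^2 + α + 1)·(α^4 + α^3 + α) = α^7 + α^4 + α^2 + α.
Reduce using α^6 ≡ α^5 + α^4 + α^2 + 1 (mod α^6 + α^5 + α^4 + α^2 + 1).
Reduced: α^3 + 1.

0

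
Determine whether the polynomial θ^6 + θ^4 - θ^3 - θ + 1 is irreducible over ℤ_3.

Write m(θ) = θ^6 + θ^4 - θ^3 - θ + 1.
Check for roots in ℤ_3: m(0) = 1; m(1) = 1; m(2) = 2.
No roots, so no linear factors.
Monic irreducibles of degree 2 over GF(3): θ^2 + 1, θ^2 + θ - 1, θ^2 - θ - 1.
None of them divide m (all give nonzero remainder).
Degree-3 irreducible divisors: test the 8 monic irreducibles of degree 3 over GF(3).
None of them divide m (all give nonzero remainder).
No irreducible factor of degree ≤ 3 exists, so m is irreducible over GF(3).

Yes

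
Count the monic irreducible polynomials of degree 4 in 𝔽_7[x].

588

The number of monic irreducibles of degree 4 over GF(7) is (1/4)·Σ_{d∣4} μ(4/d) 7^d.
Divisors of 4: 1, 2, 4; μ(4/d) for each: 0, -1, 1.
Σ = − 7^2 + 7^4 = 2352.
N = 2352/4 = 588.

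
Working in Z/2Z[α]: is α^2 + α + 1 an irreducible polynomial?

Write f(α) = α^2 + α + 1.
Check for roots in Z/2Z: f(0) = 1; f(1) = 1.
No roots. A degree-2 polynomial over a field with no linear factor is irreducible.

Yes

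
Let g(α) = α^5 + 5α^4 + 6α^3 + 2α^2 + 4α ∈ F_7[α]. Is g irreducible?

No

Check for roots in F_7: g(0) = 0 → root; g(1) = 4; g(2) = 1; g(3) = 0 → root; g(4) = 6; g(5) = 0 → root; g(6) = 3.
g(0) = 0, so (α) divides g(α); g is reducible.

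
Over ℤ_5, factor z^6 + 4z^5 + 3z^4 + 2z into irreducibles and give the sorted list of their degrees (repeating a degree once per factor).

Write g(z) = z^6 + 4z^5 + 3z^4 + 2z.
Roots in ℤ_5: g(0) = 0 → root; g(1) = 0 → root; g(2) = 4; g(3) = 0 → root; g(4) = 3.
Linear factors from roots: (z), (z + 4), (z + 2).
Complete factorization: g(z) = (z)·(z + 2)·(z + 4)^2·(z^2 + 4z + 1).
Factor degrees with multiplicity: 1 + 1 + 1 + 1 + 2 = 6.

1, 1, 1, 1, 2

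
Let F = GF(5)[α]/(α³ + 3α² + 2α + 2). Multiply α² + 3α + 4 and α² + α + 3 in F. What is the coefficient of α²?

Multiply in GF(5)[α]: (α² + 3α + 4)·(α² + α + 3) = α⁴ + 4α³ + 3α + 2.
Reduce using α³ ≡ 2α² + 3α + 3 (mod α³ + 3α² + 2α + 2).
Reduced: 4α.

0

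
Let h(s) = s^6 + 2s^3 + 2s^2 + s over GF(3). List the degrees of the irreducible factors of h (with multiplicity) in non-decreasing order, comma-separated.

Roots in GF(3): h(0) = 0 → root; h(1) = 0 → root; h(2) = 0 → root.
Linear factors from roots: (s), (s + 2), (s + 1).
Complete factorization: h(s) = (s)·(s + 2)·(s + 1)^2·(s^2 + 2s + 2).
Factor degrees with multiplicity: 1 + 1 + 1 + 1 + 2 = 6.

1, 1, 1, 1, 2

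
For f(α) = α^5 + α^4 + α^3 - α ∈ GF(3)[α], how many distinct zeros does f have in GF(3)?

2

Evaluate at each of the 3 elements of GF(3):
f(0) = 0 → root; f(1) = 2; f(2) = 0 → root.
Roots: {0, 2}.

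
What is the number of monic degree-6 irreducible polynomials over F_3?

x^(3^6) − x is the product of all monic irreducibles of degree dividing 6; Möbius inversion gives N = (1/6) Σ μ(6/d)·3^d.
Divisors of 6: 1, 2, 3, 6; μ(6/d) for each: 1, -1, -1, 1.
Σ = 3^1 − 3^2 − 3^3 + 3^6 = 696.
N = 696/6 = 116.

116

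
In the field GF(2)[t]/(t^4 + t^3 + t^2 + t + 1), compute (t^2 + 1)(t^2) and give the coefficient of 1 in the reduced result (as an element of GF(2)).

1

Multiply in GF(2)[t]: (t^2 + 1)·(t^2) = t^4 + t^2.
Reduce using t^4 ≡ t^3 + t^2 + t + 1 (mod t^4 + t^3 + t^2 + t + 1).
Reduced: t^3 + t + 1.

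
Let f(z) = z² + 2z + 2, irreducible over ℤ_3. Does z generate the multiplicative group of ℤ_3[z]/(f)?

|GF(3^2)^×| = 3^2 − 1 = 8. Prime factorization: 8 = 2^3.
f is primitive ⇔ z has order 8 in GF(3)[z]/(f), i.e. z^(8/q) ≠ 1 for each prime q | 8.
z^(4) mod f = 2.
None equal 1, so z has full order 8; f is primitive.

Yes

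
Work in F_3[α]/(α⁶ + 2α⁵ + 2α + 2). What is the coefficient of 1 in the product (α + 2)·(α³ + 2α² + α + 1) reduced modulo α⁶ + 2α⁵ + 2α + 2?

2

Multiply in F_3[α]: (α + 2)·(α³ + 2α² + α + 1) = α⁴ + α³ + 2α² + 2.
Reduced: α⁴ + α³ + 2α² + 2.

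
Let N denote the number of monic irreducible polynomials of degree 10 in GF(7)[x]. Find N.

The number of monic irreducibles of degree 10 over GF(7) is (1/10)·Σ_{d∣10} μ(10/d) 7^d.
Divisors of 10: 1, 2, 5, 10; μ(10/d) for each: 1, -1, -1, 1.
Σ = 7^1 − 7^2 − 7^5 + 7^10 = 282458400.
N = 282458400/10 = 28245840.

28245840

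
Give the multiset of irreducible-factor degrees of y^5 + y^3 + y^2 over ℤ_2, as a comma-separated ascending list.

1, 1, 3

Write f(y) = y^5 + y^3 + y^2.
Roots in ℤ_2: f(0) = 0 → root; f(1) = 1.
Linear factors from roots: (y).
Complete factorization: f(y) = (y)^2·(y^3 + y + 1).
Factor degrees with multiplicity: 1 + 1 + 3 = 5.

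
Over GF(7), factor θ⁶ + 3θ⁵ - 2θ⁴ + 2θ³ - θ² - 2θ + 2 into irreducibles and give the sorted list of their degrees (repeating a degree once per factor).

Write f(θ) = θ⁶ + 3θ⁵ - 2θ⁴ + 2θ³ - θ² - 2θ + 2.
Linear factors from roots: (θ - 3), (θ + 3).
Complete factorization: f(θ) = (θ + 3)·(θ - 3)·(θ² + θ + 3)·(θ² + 2θ + 2).
Factor degrees with multiplicity: 1 + 1 + 2 + 2 = 6.

1, 1, 2, 2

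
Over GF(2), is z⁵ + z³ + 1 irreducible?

Yes

Write f(z) = z⁵ + z³ + 1.
Check for roots in GF(2): f(0) = 1; f(1) = 1.
No roots, so no linear factors.
Monic irreducibles of degree 2 over GF(2): z² + z + 1.
None of them divide f (all give nonzero remainder).
No irreducible factor of degree ≤ 2 exists, so f is irreducible over GF(2).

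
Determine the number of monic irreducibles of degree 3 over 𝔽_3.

The number of monic irreducibles of degree 3 over GF(3) is (1/3)·Σ_{d∣3} μ(3/d) 3^d.
Divisors of 3: 1, 3; μ(3/d) for each: -1, 1.
Σ = − 3^1 + 3^3 = 24.
N = 24/3 = 8.

8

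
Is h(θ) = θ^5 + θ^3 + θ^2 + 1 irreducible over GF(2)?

No

Check for roots in GF(2): h(0) = 1; h(1) = 0 → root.
h(1) = 0, so (θ − 1) divides h(θ); h is reducible.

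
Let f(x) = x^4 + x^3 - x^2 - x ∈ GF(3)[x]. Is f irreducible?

No

Check for roots in GF(3): f(0) = 0 → root; f(1) = 0 → root; f(2) = 0 → root.
f(0) = 0, so (x) divides f(x); f is reducible.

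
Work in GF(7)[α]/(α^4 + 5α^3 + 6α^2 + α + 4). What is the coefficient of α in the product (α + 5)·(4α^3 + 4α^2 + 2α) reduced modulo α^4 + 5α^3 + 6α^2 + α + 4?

Multiply in GF(7)[α]: (α + 5)·(4α^3 + 4α^2 + 2α) = 4α^4 + 3α^3 + α^2 + 3α.
Reduce using α^4 ≡ 2α^3 + α^2 + 6α + 3 (mod α^4 + 5α^3 + 6α^2 + α + 4).
Reduced: 4α^3 + 5α^2 + 6α + 5.

6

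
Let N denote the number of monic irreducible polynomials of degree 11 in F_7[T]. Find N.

x^(7^11) − x is the product of all monic irreducibles of degree dividing 11; Möbius inversion gives N = (1/11) Σ μ(11/d)·7^d.
Divisors of 11: 1, 11; μ(11/d) for each: -1, 1.
Σ = − 7^1 + 7^11 = 1977326736.
N = 1977326736/11 = 179756976.

179756976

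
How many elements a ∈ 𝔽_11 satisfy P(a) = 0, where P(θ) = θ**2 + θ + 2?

Evaluate at each of the 11 elements of 𝔽_11:
P(0) = 2; P(1) = 4; P(2) = 8; P(3) = 3; P(4) = 0 → root; P(5) = 10; P(6) = 0 → root; P(7) = 3; P(8) = 8; P(9) = 4; P(10) = 2.
Roots: {4, 6}.

2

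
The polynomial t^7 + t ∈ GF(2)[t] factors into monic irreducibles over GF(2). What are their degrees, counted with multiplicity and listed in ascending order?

1, 1, 1, 2, 2

Write h(t) = t^7 + t.
Roots in GF(2): h(0) = 0 → root; h(1) = 0 → root.
Linear factors from roots: (t), (t + 1).
Complete factorization: h(t) = (t)·(t + 1)^2·(t^2 + t + 1)^2.
Factor degrees with multiplicity: 1 + 1 + 1 + 2 + 2 = 7.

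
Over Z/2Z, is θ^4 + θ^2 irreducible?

No

Write g(θ) = θ^4 + θ^2.
Check for roots in Z/2Z: g(0) = 0 → root; g(1) = 0 → root.
g(0) = 0, so (θ) divides g(θ); g is reducible.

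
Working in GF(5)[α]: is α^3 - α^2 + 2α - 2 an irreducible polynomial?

No

Write h(α) = α^3 - α^2 + 2α - 2.
Check for roots in GF(5): h(0) = 3; h(1) = 0 → root; h(2) = 1; h(3) = 2; h(4) = 4.
h(1) = 0, so (α − 1) divides h(α); h is reducible.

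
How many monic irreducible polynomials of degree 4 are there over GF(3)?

The number of monic irreducibles of degree 4 over GF(3) is (1/4)·Σ_{d∣4} μ(4/d) 3^d.
Divisors of 4: 1, 2, 4; μ(4/d) for each: 0, -1, 1.
Σ = − 3^2 + 3^4 = 72.
N = 72/4 = 18.

18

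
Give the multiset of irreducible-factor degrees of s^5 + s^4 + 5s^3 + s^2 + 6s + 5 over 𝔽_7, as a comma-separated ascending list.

Write h(s) = s^5 + s^4 + 5s^3 + s^2 + 6s + 5.
Linear factors from roots: (s + 3).
Complete factorization: h(s) = (s + 3)·(s^2 + 2)·(s^2 + 5s + 2).
Factor degrees with multiplicity: 1 + 2 + 2 = 5.

1, 2, 2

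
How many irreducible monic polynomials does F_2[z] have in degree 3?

x^(2^3) − x is the product of all monic irreducibles of degree dividing 3; Möbius inversion gives N = (1/3) Σ μ(3/d)·2^d.
Divisors of 3: 1, 3; μ(3/d) for each: -1, 1.
Σ = − 2^1 + 2^3 = 6.
N = 6/3 = 2.

2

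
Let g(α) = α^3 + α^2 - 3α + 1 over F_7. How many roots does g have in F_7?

Evaluate at each of the 7 elements of F_7:
g(0) = 1; g(1) = 0 → root; g(2) = 0 → root; g(3) = 0 → root; g(4) = 6; g(5) = 3; g(6) = 4.
Roots: {1, 2, 3}.

3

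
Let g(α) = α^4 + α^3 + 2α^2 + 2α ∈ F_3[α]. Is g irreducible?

Check for roots in F_3: g(0) = 0 → root; g(1) = 0 → root; g(2) = 0 → root.
g(0) = 0, so (α) divides g(α); g is reducible.

No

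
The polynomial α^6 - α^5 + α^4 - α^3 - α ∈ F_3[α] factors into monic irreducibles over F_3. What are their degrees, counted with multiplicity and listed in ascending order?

1, 2, 3

Write g(α) = α^6 - α^5 + α^4 - α^3 - α.
Roots in F_3: g(0) = 0 → root; g(1) = 2; g(2) = 2.
Linear factors from roots: (α).
Complete factorization: g(α) = (α)·(α^2 - α - 1)·(α^3 - α + 1).
Factor degrees with multiplicity: 1 + 2 + 3 = 6.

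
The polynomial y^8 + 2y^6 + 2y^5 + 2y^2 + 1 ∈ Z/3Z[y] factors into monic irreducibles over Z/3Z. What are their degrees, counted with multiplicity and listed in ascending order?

Write f(y) = y^8 + 2y^6 + 2y^5 + 2y^2 + 1.
Roots in Z/3Z: f(0) = 1; f(1) = 2; f(2) = 1.
Complete factorization: f(y) = (y^8 + 2y^6 + 2y^5 + 2y^2 + 1).
Factor degrees with multiplicity: 8 = 8.

8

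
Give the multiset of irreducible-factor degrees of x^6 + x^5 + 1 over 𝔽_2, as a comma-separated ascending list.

6

Write f(x) = x^6 + x^5 + 1.
Roots in 𝔽_2: f(0) = 1; f(1) = 1.
Complete factorization: f(x) = (x^6 + x^5 + 1).
Factor degrees with multiplicity: 6 = 6.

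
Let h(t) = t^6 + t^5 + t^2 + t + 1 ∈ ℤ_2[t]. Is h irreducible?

Check for roots in ℤ_2: h(0) = 1; h(1) = 1.
No roots, so no linear factors.
Monic irreducibles of degree 2 over GF(2): t^2 + t + 1.
None of them divide h (all give nonzero remainder).
Monic irreducibles of degree 3 over GF(2): t^3 + t + 1, t^3 + t^2 + 1.
None of them divide h (all give nonzero remainder).
No irreducible factor of degree ≤ 3 exists, so h is irreducible over GF(2).

Yes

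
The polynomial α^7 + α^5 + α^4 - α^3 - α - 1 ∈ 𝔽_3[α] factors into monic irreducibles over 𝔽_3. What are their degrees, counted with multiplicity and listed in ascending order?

Write g(α) = α^7 + α^5 + α^4 - α^3 - α - 1.
Roots in 𝔽_3: g(0) = 2; g(1) = 0 → root; g(2) = 0 → root.
Linear factors from roots: (α - 1), (α + 1).
Complete factorization: g(α) = (α + 1)·(α - 1)^2·(α^2 + 1)·(α^2 + α - 1).
Factor degrees with multiplicity: 1 + 1 + 1 + 2 + 2 = 7.

1, 1, 1, 2, 2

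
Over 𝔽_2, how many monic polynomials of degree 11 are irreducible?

186

x^(2^11) − x is the product of all monic irreducibles of degree dividing 11; Möbius inversion gives N = (1/11) Σ μ(11/d)·2^d.
Divisors of 11: 1, 11; μ(11/d) for each: -1, 1.
Σ = − 2^1 + 2^11 = 2046.
N = 2046/11 = 186.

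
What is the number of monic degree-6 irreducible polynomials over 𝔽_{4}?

x^(4^6) − x is the product of all monic irreducibles of degree dividing 6; Möbius inversion gives N = (1/6) Σ μ(6/d)·4^d.
Divisors of 6: 1, 2, 3, 6; μ(6/d) for each: 1, -1, -1, 1.
Σ = 4^1 − 4^2 − 4^3 + 4^6 = 4020.
N = 4020/6 = 670.

670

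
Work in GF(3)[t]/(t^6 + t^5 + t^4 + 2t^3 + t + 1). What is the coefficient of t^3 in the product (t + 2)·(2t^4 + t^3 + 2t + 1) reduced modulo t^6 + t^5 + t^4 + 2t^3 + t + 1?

2

Multiply in GF(3)[t]: (t + 2)·(2t^4 + t^3 + 2t + 1) = 2t^5 + 2t^4 + 2t^3 + 2t^2 + 2t + 2.
Reduced: 2t^5 + 2t^4 + 2t^3 + 2t^2 + 2t + 2.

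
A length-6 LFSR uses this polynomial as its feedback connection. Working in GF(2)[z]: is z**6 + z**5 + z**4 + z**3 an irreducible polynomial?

No

Write m(z) = z**6 + z**5 + z**4 + z**3.
Check for roots in GF(2): m(0) = 0 → root; m(1) = 0 → root.
m(0) = 0, so (z) divides m(z); m is reducible.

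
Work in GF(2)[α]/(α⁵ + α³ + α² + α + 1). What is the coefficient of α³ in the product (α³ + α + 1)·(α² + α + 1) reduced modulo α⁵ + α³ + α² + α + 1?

Multiply in GF(2)[α]: (α³ + α + 1)·(α² + α + 1) = α⁵ + α⁴ + 1.
Reduce using α⁵ ≡ α³ + α² + α + 1 (mod α⁵ + α³ + α² + α + 1).
Reduced: α⁴ + α³ + α² + α.

1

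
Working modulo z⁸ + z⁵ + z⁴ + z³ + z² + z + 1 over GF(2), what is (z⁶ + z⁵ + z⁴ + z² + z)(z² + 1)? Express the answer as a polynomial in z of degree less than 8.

Multiply in GF(2)[z]: (z⁶ + z⁵ + z⁴ + z² + z)·(z² + 1) = z⁸ + z⁷ + z⁵ + z³ + z² + z.
Reduce using z⁸ ≡ z⁵ + z⁴ + z³ + z² + z + 1 (mod z⁸ + z⁵ + z⁴ + z³ + z² + z + 1).
Reduced: z⁷ + z⁴ + 1.

z^7 + z^4 + 1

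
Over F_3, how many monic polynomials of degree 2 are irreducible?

By the necklace-counting formula, N_3(2) = (1/2) Σ_{d|2} μ(2/d)·3^d.
Divisors of 2: 1, 2; μ(2/d) for each: -1, 1.
Σ = − 3^1 + 3^2 = 6.
N = 6/2 = 3.

3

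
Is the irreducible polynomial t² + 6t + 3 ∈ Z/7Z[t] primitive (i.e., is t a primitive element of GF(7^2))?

Write f(t) = t² + 6t + 3.
|GF(7^2)^×| = 7^2 − 1 = 48. Prime factorization: 48 = 2^4·3.
f is primitive ⇔ t has order 48 in GF(7)[t]/(f), i.e. t^(48/q) ≠ 1 for each prime q | 48.
t^(24) mod f = 6.
t^(16) mod f = 2.
None equal 1, so t has full order 48; f is primitive.

Yes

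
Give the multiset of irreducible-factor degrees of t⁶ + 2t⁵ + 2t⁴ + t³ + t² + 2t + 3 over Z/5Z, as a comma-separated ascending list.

2, 4

Write g(t) = t⁶ + 2t⁵ + 2t⁴ + t³ + t² + 2t + 3.
Roots in Z/5Z: g(0) = 3; g(1) = 2; g(2) = 4; g(3) = 2; g(4) = 2.
Complete factorization: g(t) = (t² + 3t + 3)·(t⁴ + 4t³ + 2t² + 3t + 1).
Factor degrees with multiplicity: 2 + 4 = 6.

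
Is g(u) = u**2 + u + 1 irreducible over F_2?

Check for roots in F_2: g(0) = 1; g(1) = 1.
No roots. A degree-2 polynomial over a field with no linear factor is irreducible.

Yes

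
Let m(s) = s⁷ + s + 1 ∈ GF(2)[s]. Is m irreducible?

Yes

Check for roots in GF(2): m(0) = 1; m(1) = 1.
No roots, so no linear factors.
Monic irreducibles of degree 2 over GF(2): s² + s + 1.
None of them divide m (all give nonzero remainder).
Monic irreducibles of degree 3 over GF(2): s³ + s + 1, s³ + s² + 1.
None of them divide m (all give nonzero remainder).
No irreducible factor of degree ≤ 3 exists, so m is irreducible over GF(2).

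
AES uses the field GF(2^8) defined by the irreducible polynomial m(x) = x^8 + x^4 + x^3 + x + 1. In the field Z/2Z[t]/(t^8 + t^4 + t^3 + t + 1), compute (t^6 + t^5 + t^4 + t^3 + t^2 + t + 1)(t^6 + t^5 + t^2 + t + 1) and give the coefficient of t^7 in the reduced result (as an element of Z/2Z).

Multiply in Z/2Z[t]: (t^6 + t^5 + t^4 + t^3 + t^2 + t + 1)·(t^6 + t^5 + t^2 + t + 1) = t^12 + t^8 + t^6 + t^4 + t^3 + t^2 + 1.
Reduce using t^8 ≡ t^4 + t^3 + t + 1 (mod t^8 + t^4 + t^3 + t + 1).
Reduced: t^7 + t^6 + t^5 + t^3 + t^2 + 1.

1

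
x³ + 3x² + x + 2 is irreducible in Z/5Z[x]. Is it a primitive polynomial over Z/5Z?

Yes

Write f(x) = x³ + 3x² + x + 2.
|GF(5^3)^×| = 5^3 − 1 = 124. Prime factorization: 124 = 2^2·31.
f is primitive ⇔ x has order 124 in GF(5)[x]/(f), i.e. x^(124/q) ≠ 1 for each prime q | 124.
x^(62) mod f = 4.
x^(4) mod f = 3x² + x + 1.
None equal 1, so x has full order 124; f is primitive.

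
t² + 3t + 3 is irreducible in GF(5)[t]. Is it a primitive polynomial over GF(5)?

Write f(t) = t² + 3t + 3.
|GF(5^2)^×| = 5^2 − 1 = 24. Prime factorization: 24 = 2^3·3.
f is primitive ⇔ t has order 24 in GF(5)[t]/(f), i.e. t^(24/q) ≠ 1 for each prime q | 24.
t^(12) mod f = 4.
t^(8) mod f = t + 1.
None equal 1, so t has full order 24; f is primitive.

Yes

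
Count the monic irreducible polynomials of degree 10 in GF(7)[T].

28245840

Gauss's count: N_{7}(10) = (1/10) Σ_{d|10} μ(10/d)·7^d.
Divisors of 10: 1, 2, 5, 10; μ(10/d) for each: 1, -1, -1, 1.
Σ = 7^1 − 7^2 − 7^5 + 7^10 = 282458400.
N = 282458400/10 = 28245840.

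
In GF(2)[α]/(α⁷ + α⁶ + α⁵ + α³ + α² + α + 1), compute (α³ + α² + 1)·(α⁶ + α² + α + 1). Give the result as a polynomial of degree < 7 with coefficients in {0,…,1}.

Multiply in GF(2)[α]: (α³ + α² + 1)·(α⁶ + α² + α + 1) = α⁹ + α⁸ + α⁶ + α⁵ + α + 1.
Reduce using α⁷ ≡ α⁶ + α⁵ + α³ + α² + α + 1 (mod α⁷ + α⁶ + α⁵ + α³ + α² + α + 1).
Reduced: α⁵ + α⁴.

α^5 + α^4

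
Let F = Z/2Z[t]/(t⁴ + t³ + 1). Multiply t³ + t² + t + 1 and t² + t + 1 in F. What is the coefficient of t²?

Multiply in Z/2Z[t]: (t³ + t² + t + 1)·(t² + t + 1) = t⁵ + t³ + t² + 1.
Reduce using t⁴ ≡ t³ + 1 (mod t⁴ + t³ + 1).
Reduced: t² + t.

1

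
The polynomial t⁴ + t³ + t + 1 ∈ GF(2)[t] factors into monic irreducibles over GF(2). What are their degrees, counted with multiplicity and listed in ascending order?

1, 1, 2

Write g(t) = t⁴ + t³ + t + 1.
Roots in GF(2): g(0) = 1; g(1) = 0 → root.
Linear factors from roots: (t + 1).
Complete factorization: g(t) = (t + 1)^2·(t² + t + 1).
Factor degrees with multiplicity: 1 + 1 + 2 = 4.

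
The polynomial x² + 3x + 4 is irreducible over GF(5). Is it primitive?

Write f(x) = x² + 3x + 4.
|GF(5^2)^×| = 5^2 − 1 = 24. Prime factorization: 24 = 2^3·3.
f is primitive ⇔ x has order 24 in GF(5)[x]/(f), i.e. x^(24/q) ≠ 1 for each prime q | 24.
x^(12) mod f = 1
x^(8) mod f = 3x + 4.
Since x^(12) = 1, the order of x divides 12 < 24; not primitive.

No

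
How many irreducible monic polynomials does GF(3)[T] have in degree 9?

2184

x^(3^9) − x is the product of all monic irreducibles of degree dividing 9; Möbius inversion gives N = (1/9) Σ μ(9/d)·3^d.
Divisors of 9: 1, 3, 9; μ(9/d) for each: 0, -1, 1.
Σ = − 3^3 + 3^9 = 19656.
N = 19656/9 = 2184.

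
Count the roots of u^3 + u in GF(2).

Write f(u) = u^3 + u.
Evaluate at each of the 2 elements of GF(2):
f(0) = 0 → root; f(1) = 0 → root.
Roots: {0, 1}.

2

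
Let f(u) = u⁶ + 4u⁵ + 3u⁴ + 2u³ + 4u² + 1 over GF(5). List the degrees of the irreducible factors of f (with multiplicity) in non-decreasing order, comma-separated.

Roots in GF(5): f(0) = 1; f(1) = 0 → root; f(2) = 3; f(3) = 0 → root; f(4) = 3.
Linear factors from roots: (u + 4), (u + 2).
Complete factorization: f(u) = (u + 4)·(u + 2)^2·(u³ + u² + 1).
Factor degrees with multiplicity: 1 + 1 + 1 + 3 = 6.

1, 1, 1, 3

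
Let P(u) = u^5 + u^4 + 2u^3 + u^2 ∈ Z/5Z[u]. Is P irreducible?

No

Check for roots in Z/5Z: P(0) = 0 → root; P(1) = 0 → root; P(2) = 3; P(3) = 2; P(4) = 4.
P(0) = 0, so (u) divides P(u); P is reducible.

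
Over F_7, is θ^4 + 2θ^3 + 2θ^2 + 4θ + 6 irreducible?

Write h(θ) = θ^4 + 2θ^3 + 2θ^2 + 4θ + 6.
Check for roots in F_7: h(0) = 6; h(1) = 1; h(2) = 5; h(3) = 3; h(4) = 4; h(5) = 6; h(6) = 3.
No roots, so no linear factors.
Degree-2 irreducible divisors: test the 21 monic irreducibles of degree 2 over GF(7).
None of them divide h (all give nonzero remainder).
No irreducible factor of degree ≤ 2 exists, so h is irreducible over GF(7).

Yes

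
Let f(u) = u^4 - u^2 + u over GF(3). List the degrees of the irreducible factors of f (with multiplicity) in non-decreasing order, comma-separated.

1, 3

Roots in GF(3): f(0) = 0 → root; f(1) = 1; f(2) = 2.
Linear factors from roots: (u).
Complete factorization: f(u) = (u)·(u^3 - u + 1).
Factor degrees with multiplicity: 1 + 3 = 4.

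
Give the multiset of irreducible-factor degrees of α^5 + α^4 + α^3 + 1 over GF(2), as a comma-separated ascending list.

1, 1, 3

Write h(α) = α^5 + α^4 + α^3 + 1.
Roots in GF(2): h(0) = 1; h(1) = 0 → root.
Linear factors from roots: (α + 1).
Complete factorization: h(α) = (α + 1)^2·(α^3 + α^2 + 1).
Factor degrees with multiplicity: 1 + 1 + 3 = 5.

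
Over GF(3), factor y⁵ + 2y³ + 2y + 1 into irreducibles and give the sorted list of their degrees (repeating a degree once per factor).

Write h(y) = y⁵ + 2y³ + 2y + 1.
Roots in GF(3): h(0) = 1; h(1) = 0 → root; h(2) = 2.
Linear factors from roots: (y + 2).
Complete factorization: h(y) = (y + 2)·(y⁴ + y³ + 2).
Factor degrees with multiplicity: 1 + 4 = 5.

1, 4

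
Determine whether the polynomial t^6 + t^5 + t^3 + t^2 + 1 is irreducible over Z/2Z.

Write f(t) = t^6 + t^5 + t^3 + t^2 + 1.
Check for roots in Z/2Z: f(0) = 1; f(1) = 1.
No roots, so no linear factors.
Monic irreducibles of degree 2 over GF(2): t^2 + t + 1.
None of them divide f (all give nonzero remainder).
Monic irreducibles of degree 3 over GF(2): t^3 + t + 1, t^3 + t^2 + 1.
None of them divide f (all give nonzero remainder).
No irreducible factor of degree ≤ 3 exists, so f is irreducible over GF(2).

Yes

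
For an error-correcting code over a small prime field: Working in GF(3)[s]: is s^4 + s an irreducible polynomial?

Write m(s) = s^4 + s.
Check for roots in GF(3): m(0) = 0 → root; m(1) = 2; m(2) = 0 → root.
m(0) = 0, so (s) divides m(s); m is reducible.

No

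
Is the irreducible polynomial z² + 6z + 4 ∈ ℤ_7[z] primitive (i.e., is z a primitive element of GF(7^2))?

Write f(z) = z² + 6z + 4.
|GF(7^2)^×| = 7^2 − 1 = 48. Prime factorization: 48 = 2^4·3.
f is primitive ⇔ z has order 48 in GF(7)[z]/(f), i.e. z^(48/q) ≠ 1 for each prime q | 48.
z^(24) mod f = 1
z^(16) mod f = 2.
Since z^(24) = 1, the order of z divides 24 < 48; not primitive.

No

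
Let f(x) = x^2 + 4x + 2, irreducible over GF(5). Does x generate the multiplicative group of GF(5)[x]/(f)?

Yes

|GF(5^2)^×| = 5^2 − 1 = 24. Prime factorization: 24 = 2^3·3.
f is primitive ⇔ x has order 24 in GF(5)[x]/(f), i.e. x^(24/q) ≠ 1 for each prime q | 24.
x^(12) mod f = 4.
x^(8) mod f = 2x + 1.
None equal 1, so x has full order 24; f is primitive.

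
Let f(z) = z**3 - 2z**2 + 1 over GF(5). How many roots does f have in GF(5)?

2

Evaluate at each of the 5 elements of GF(5):
f(0) = 1; f(1) = 0 → root; f(2) = 1; f(3) = 0 → root; f(4) = 3.
Roots: {1, 3}.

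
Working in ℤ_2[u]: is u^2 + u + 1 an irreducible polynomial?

Write m(u) = u^2 + u + 1.
Check for roots in ℤ_2: m(0) = 1; m(1) = 1.
No roots. A degree-2 polynomial over a field with no linear factor is irreducible.

Yes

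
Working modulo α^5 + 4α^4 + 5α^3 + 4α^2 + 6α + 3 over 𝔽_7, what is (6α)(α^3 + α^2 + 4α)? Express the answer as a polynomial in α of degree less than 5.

6α^4 + 6α^3 + 3α^2

Multiply in 𝔽_7[α]: (6α)·(α^3 + α^2 + 4α) = 6α^4 + 6α^3 + 3α^2.
Reduced: 6α^4 + 6α^3 + 3α^2.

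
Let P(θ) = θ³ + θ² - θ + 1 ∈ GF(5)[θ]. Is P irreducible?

Check for roots in GF(5): P(0) = 1; P(1) = 2; P(2) = 1; P(3) = 4; P(4) = 2.
No roots. A degree-3 polynomial over a field with no linear factor is irreducible.

Yes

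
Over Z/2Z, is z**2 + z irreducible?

No

Write f(z) = z**2 + z.
Check for roots in Z/2Z: f(0) = 0 → root; f(1) = 0 → root.
f(0) = 0, so (z) divides f(z); f is reducible.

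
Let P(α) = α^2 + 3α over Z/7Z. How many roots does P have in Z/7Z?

Evaluate at each of the 7 elements of Z/7Z:
P(0) = 0 → root; P(1) = 4; P(2) = 3; P(3) = 4; P(4) = 0 → root; P(5) = 5; P(6) = 5.
Roots: {0, 4}.

2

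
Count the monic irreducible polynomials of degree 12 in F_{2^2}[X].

1397740

Gauss's count: N_{4}(12) = (1/12) Σ_{d|12} μ(12/d)·4^d.
Divisors of 12: 1, 2, 3, 4, 6, 12; μ(12/d) for each: 0, 1, 0, -1, -1, 1.
Σ = 4^2 − 4^4 − 4^6 + 4^12 = 16772880.
N = 16772880/12 = 1397740.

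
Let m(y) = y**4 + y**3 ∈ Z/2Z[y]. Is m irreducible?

Check for roots in Z/2Z: m(0) = 0 → root; m(1) = 0 → root.
m(0) = 0, so (y) divides m(y); m is reducible.

No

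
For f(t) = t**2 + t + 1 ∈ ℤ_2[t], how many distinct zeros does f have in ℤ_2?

Evaluate at each of the 2 elements of ℤ_2:
f(0) = 1; f(1) = 1.
No element is a root.

0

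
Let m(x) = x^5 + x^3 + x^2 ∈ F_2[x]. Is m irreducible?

No

Check for roots in F_2: m(0) = 0 → root; m(1) = 1.
m(0) = 0, so (x) divides m(x); m is reducible.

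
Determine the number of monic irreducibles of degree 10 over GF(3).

5880

Gauss's count: N_{3}(10) = (1/10) Σ_{d|10} μ(10/d)·3^d.
Divisors of 10: 1, 2, 5, 10; μ(10/d) for each: 1, -1, -1, 1.
Σ = 3^1 − 3^2 − 3^5 + 3^10 = 58800.
N = 58800/10 = 5880.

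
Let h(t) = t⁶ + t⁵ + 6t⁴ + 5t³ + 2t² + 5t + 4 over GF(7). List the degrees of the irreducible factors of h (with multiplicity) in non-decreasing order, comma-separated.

Complete factorization: h(t) = (t⁶ + t⁵ + 6t⁴ + 5t³ + 2t² + 5t + 4).
Factor degrees with multiplicity: 6 = 6.

6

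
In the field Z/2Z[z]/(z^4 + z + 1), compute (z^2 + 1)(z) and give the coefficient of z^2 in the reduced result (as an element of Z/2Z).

Multiply in Z/2Z[z]: (z^2 + 1)·(z) = z^3 + z.
Reduced: z^3 + z.

0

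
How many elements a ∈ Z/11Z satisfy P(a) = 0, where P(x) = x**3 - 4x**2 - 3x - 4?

Evaluate at each of the 11 elements of Z/11Z:
P(0) = 7; P(1) = 1; P(2) = 4; P(3) = 0 → root; P(4) = 6; P(5) = 6; P(6) = 6; P(7) = 1; P(8) = 8; P(9) = 0 → root; P(10) = 5.
Roots: {3, 9}.

2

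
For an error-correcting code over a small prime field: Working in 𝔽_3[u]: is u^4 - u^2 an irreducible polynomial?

No

Write m(u) = u^4 - u^2.
Check for roots in 𝔽_3: m(0) = 0 → root; m(1) = 0 → root; m(2) = 0 → root.
m(0) = 0, so (u) divides m(u); m is reducible.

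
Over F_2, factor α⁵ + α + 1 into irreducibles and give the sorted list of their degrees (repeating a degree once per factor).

Write g(α) = α⁵ + α + 1.
Roots in F_2: g(0) = 1; g(1) = 1.
Complete factorization: g(α) = (α² + α + 1)·(α³ + α² + 1).
Factor degrees with multiplicity: 2 + 3 = 5.

2, 3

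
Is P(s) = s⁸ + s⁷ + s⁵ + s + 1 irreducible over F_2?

Check for roots in F_2: P(0) = 1; P(1) = 1.
No roots, so no linear factors.
Monic irreducibles of degree 2 over GF(2): s² + s + 1.
None of them divide P (all give nonzero remainder).
Monic irreducibles of degree 3 over GF(2): s³ + s + 1, s³ + s² + 1.
None of them divide P (all give nonzero remainder).
Monic irreducibles of degree 4 over GF(2): s⁴ + s + 1, s⁴ + s³ + 1, s⁴ + s³ + s² + s + 1.
None of them divide P (all give nonzero remainder).
No irreducible factor of degree ≤ 4 exists, so P is irreducible over GF(2).

Yes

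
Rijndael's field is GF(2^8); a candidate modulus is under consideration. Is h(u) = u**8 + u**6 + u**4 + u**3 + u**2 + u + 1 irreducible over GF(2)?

Check for roots in GF(2): h(0) = 1; h(1) = 1.
No roots, so no linear factors.
Monic irreducibles of degree 2 over GF(2): u**2 + u + 1.
None of them divide h (all give nonzero remainder).
Monic irreducibles of degree 3 over GF(2): u**3 + u + 1, u**3 + u**2 + 1.
None of them divide h (all give nonzero remainder).
Monic irreducibles of degree 4 over GF(2): u**4 + u + 1, u**4 + u**3 + 1, u**4 + u**3 + u**2 + u + 1.
None of them divide h (all give nonzero remainder).
No irreducible factor of degree ≤ 4 exists, so h is irreducible over GF(2).

Yes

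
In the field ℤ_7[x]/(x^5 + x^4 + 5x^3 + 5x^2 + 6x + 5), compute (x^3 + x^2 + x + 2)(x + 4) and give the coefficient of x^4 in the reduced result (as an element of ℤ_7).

1

Multiply in ℤ_7[x]: (x^3 + x^2 + x + 2)·(x + 4) = x^4 + 5x^3 + 5x^2 + 6x + 1.
Reduced: x^4 + 5x^3 + 5x^2 + 6x + 1.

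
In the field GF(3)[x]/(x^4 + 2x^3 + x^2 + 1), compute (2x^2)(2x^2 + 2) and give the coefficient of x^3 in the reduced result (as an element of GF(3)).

1

Multiply in GF(3)[x]: (2x^2)·(2x^2 + 2) = x^4 + x^2.
Reduce using x^4 ≡ x^3 + 2x^2 + 2 (mod x^4 + 2x^3 + x^2 + 1).
Reduced: x^3 + 2.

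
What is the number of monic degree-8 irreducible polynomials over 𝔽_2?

By the necklace-counting formula, N_2(8) = (1/8) Σ_{d|8} μ(8/d)·2^d.
Divisors of 8: 1, 2, 4, 8; μ(8/d) for each: 0, 0, -1, 1.
Σ = − 2^4 + 2^8 = 240.
N = 240/8 = 30.

30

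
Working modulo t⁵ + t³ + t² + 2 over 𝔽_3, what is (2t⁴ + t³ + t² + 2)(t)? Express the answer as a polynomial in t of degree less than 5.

t^4 + 2t^3 + t^2 + 2t + 2

Multiply in 𝔽_3[t]: (2t⁴ + t³ + t² + 2)·(t) = 2t⁵ + t⁴ + t³ + 2t.
Reduce using t⁵ ≡ 2t³ + 2t² + 1 (mod t⁵ + t³ + t² + 2).
Reduced: t⁴ + 2t³ + t² + 2t + 2.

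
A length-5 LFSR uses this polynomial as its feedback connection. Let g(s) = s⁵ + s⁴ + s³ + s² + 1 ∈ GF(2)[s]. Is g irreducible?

Yes

Check for roots in GF(2): g(0) = 1; g(1) = 1.
No roots, so no linear factors.
Monic irreducibles of degree 2 over GF(2): s² + s + 1.
None of them divide g (all give nonzero remainder).
No irreducible factor of degree ≤ 2 exists, so g is irreducible over GF(2).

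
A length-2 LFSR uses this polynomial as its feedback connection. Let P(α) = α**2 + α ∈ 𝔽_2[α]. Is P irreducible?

Check for roots in 𝔽_2: P(0) = 0 → root; P(1) = 0 → root.
P(0) = 0, so (α) divides P(α); P is reducible.

No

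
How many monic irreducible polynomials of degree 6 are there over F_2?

By the necklace-counting formula, N_2(6) = (1/6) Σ_{d|6} μ(6/d)·2^d.
Divisors of 6: 1, 2, 3, 6; μ(6/d) for each: 1, -1, -1, 1.
Σ = 2^1 − 2^2 − 2^3 + 2^6 = 54.
N = 54/6 = 9.

9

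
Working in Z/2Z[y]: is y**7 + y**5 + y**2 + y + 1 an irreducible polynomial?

Write h(y) = y**7 + y**5 + y**2 + y + 1.
Check for roots in Z/2Z: h(0) = 1; h(1) = 1.
No roots, so no linear factors.
Monic irreducibles of degree 2 over GF(2): y**2 + y + 1.
None of them divide h (all give nonzero remainder).
Monic irreducibles of degree 3 over GF(2): y**3 + y + 1, y**3 + y**2 + 1.
None of them divide h (all give nonzero remainder).
No irreducible factor of degree ≤ 3 exists, so h is irreducible over GF(2).

Yes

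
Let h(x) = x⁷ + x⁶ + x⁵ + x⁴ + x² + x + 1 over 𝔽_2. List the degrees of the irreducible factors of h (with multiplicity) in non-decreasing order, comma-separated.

7

Roots in 𝔽_2: h(0) = 1; h(1) = 1.
Complete factorization: h(x) = (x⁷ + x⁶ + x⁵ + x⁴ + x² + x + 1).
Factor degrees with multiplicity: 7 = 7.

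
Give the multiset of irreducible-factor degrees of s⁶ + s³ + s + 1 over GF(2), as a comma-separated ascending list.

Write g(s) = s⁶ + s³ + s + 1.
Roots in GF(2): g(0) = 1; g(1) = 0 → root.
Linear factors from roots: (s + 1).
Complete factorization: g(s) = (s + 1)^3·(s³ + s² + 1).
Factor degrees with multiplicity: 1 + 1 + 1 + 3 = 6.

1, 1, 1, 3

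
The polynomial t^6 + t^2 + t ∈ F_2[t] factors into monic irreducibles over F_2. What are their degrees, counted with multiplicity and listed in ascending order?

Write g(t) = t^6 + t^2 + t.
Roots in F_2: g(0) = 0 → root; g(1) = 1.
Linear factors from roots: (t).
Complete factorization: g(t) = (t)·(t^2 + t + 1)·(t^3 + t^2 + 1).
Factor degrees with multiplicity: 1 + 2 + 3 = 6.

1, 2, 3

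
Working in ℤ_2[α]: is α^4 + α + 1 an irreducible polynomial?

Yes

Write P(α) = α^4 + α + 1.
Check for roots in ℤ_2: P(0) = 1; P(1) = 1.
No roots, so no linear factors.
Monic irreducibles of degree 2 over GF(2): α^2 + α + 1.
None of them divide P (all give nonzero remainder).
No irreducible factor of degree ≤ 2 exists, so P is irreducible over GF(2).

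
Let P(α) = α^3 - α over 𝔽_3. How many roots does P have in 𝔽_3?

Evaluate at each of the 3 elements of 𝔽_3:
P(0) = 0 → root; P(1) = 0 → root; P(2) = 0 → root.
Roots: {0, 1, 2}.

3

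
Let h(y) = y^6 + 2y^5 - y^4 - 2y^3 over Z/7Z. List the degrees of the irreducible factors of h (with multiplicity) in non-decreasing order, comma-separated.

1, 1, 1, 1, 1, 1

Linear factors from roots: (y), (y - 1), (y + 2), (y + 1).
Complete factorization: h(y) = (y + 1)·(y + 2)·(y - 1)·(y)^3.
Factor degrees with multiplicity: 1 + 1 + 1 + 1 + 1 + 1 = 6.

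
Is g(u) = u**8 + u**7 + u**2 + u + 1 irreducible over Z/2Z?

Check for roots in Z/2Z: g(0) = 1; g(1) = 1.
No roots, so no linear factors.
Monic irreducibles of degree 2 over GF(2): u**2 + u + 1.
None of them divide g (all give nonzero remainder).
Monic irreducibles of degree 3 over GF(2): u**3 + u + 1, u**3 + u**2 + 1.
None of them divide g (all give nonzero remainder).
Monic irreducibles of degree 4 over GF(2): u**4 + u + 1, u**4 + u**3 + 1, u**4 + u**3 + u**2 + u + 1.
None of them divide g (all give nonzero remainder).
No irreducible factor of degree ≤ 4 exists, so g is irreducible over GF(2).

Yes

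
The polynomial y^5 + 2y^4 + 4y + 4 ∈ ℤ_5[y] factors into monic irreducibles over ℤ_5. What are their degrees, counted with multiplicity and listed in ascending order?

2, 3

Write h(y) = y^5 + 2y^4 + 4y + 4.
Roots in ℤ_5: h(0) = 4; h(1) = 1; h(2) = 1; h(3) = 1; h(4) = 1.
Complete factorization: h(y) = (y^2 + 3y + 3)·(y^3 + 4y^2 + 3).
Factor degrees with multiplicity: 2 + 3 = 5.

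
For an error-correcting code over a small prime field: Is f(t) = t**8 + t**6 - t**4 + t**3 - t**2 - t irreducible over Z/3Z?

Check for roots in Z/3Z: f(0) = 0 → root; f(1) = 0 → root; f(2) = 0 → root.
f(0) = 0, so (t) divides f(t); f is reducible.

No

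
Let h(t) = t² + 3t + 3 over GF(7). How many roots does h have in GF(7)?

2

Evaluate at each of the 7 elements of GF(7):
h(0) = 3; h(1) = 0 → root; h(2) = 6; h(3) = 0 → root; h(4) = 3; h(5) = 1; h(6) = 1.
Roots: {1, 3}.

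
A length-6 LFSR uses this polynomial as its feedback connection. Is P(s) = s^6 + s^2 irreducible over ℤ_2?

No

Check for roots in ℤ_2: P(0) = 0 → root; P(1) = 0 → root.
P(0) = 0, so (s) divides P(s); P is reducible.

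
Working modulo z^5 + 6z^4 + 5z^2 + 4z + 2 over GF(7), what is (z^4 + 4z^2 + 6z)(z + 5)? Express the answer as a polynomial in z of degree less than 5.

Multiply in GF(7)[z]: (z^4 + 4z^2 + 6z)·(z + 5) = z^5 + 5z^4 + 4z^3 + 5z^2 + 2z.
Reduce using z^5 ≡ z^4 + 2z^2 + 3z + 5 (mod z^5 + 6z^4 + 5z^2 + 4z + 2).
Reduced: 6z^4 + 4z^3 + 5z + 5.

6z^4 + 4z^3 + 5z + 5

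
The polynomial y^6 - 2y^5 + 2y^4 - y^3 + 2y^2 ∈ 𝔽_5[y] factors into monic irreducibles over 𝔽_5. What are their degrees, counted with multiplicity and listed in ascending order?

1, 1, 2, 2

Write f(y) = y^6 - 2y^5 + 2y^4 - y^3 + 2y^2.
Roots in 𝔽_5: f(0) = 0 → root; f(1) = 2; f(2) = 2; f(3) = 1; f(4) = 3.
Linear factors from roots: (y).
Complete factorization: f(y) = (y)^2·(y^2 - 2)·(y^2 - 2y - 1).
Factor degrees with multiplicity: 1 + 1 + 2 + 2 = 6.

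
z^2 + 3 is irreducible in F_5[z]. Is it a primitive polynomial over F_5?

Write f(z) = z^2 + 3.
|GF(5^2)^×| = 5^2 − 1 = 24. Prime factorization: 24 = 2^3·3.
f is primitive ⇔ z has order 24 in GF(5)[z]/(f), i.e. z^(24/q) ≠ 1 for each prime q | 24.
z^(12) mod f = 4.
z^(8) mod f = 1
Since z^(8) = 1, the order of z divides 8 < 24; not primitive.

No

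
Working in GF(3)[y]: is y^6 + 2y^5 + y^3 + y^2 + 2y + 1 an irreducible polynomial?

Yes

Write g(y) = y^6 + 2y^5 + y^3 + y^2 + 2y + 1.
Check for roots in GF(3): g(0) = 1; g(1) = 2; g(2) = 1.
No roots, so no linear factors.
Monic irreducibles of degree 2 over GF(3): y^2 + 1, y^2 + y + 2, y^2 + 2y + 2.
None of them divide g (all give nonzero remainder).
Degree-3 irreducible divisors: test the 8 monic irreducibles of degree 3 over GF(3).
None of them divide g (all give nonzero remainder).
No irreducible factor of degree ≤ 3 exists, so g is irreducible over GF(3).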